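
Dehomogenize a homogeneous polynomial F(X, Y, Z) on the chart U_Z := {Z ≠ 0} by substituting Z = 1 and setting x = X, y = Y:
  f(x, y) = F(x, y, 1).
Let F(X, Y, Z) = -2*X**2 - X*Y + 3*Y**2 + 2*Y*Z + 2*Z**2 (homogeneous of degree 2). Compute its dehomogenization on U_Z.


f(x, y) = -2*x**2 - x*y + 3*y**2 + 2*y + 2

On U_Z we set Z = 1. Each monomial c·X^i·Y^j·Z^k in F becomes c·x^i·y^j·1^k = c·x^i·y^j.
Substituting Z = 1: F(X, Y, 1) = -2*x**2 - x*y + 3*y**2 + 2*y + 2.
Note: deg(f) ≤ deg(F) = 2; strict inequality happens when F is divisible by Z (lost terms).


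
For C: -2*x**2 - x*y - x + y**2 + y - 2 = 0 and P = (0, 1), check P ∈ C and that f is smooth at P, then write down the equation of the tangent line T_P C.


Tangent line at P: -2*x + 3*y - 3 = 0.

Step 1: f(0, 1) = 0, so P lies on C.
Step 2: partial derivatives
  f_x(x, y) = -4*x - y - 1, f_y(x, y) = -x + 2*y + 1.
  f_x(P) = -2, f_y(P) = 3 (gradient nonzero, so P is smooth).
Step 3: tangent line at P: -2·(x − 0) + 3·(y − 1) = 0.
Expanding: -2*x + 3*y - 3 = 0.


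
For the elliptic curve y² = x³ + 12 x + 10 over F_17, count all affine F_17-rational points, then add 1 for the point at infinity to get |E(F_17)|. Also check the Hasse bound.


Affine points = {(2, 5), (2, 12), (5, 5), (5, 12), (6, 3), (6, 14), (10, 5), (10, 12), (13, 0), (14, 7), (14, 10)}; affine count = 11; |E(F_17)| = 12.

Discriminant check: Δ ∝ 4a³ + 27b² = 4·12³ + 27·10² = 4·1728 + 27·100 ≡ 7 (mod 17). Nonzero ⇒ E is nonsingular.
For each x ∈ F_17, compute rhs = x³ + 12·x + 10 mod 17, then count y ∈ F_17 with y² ≡ rhs.
  x = 0: rhs = 10, matching y values: none (0 points).
  x = 1: rhs = 6, matching y values: none (0 points).
  x = 2: rhs = 8, matching y values: 5, 12 (2 points).
  x = 3: rhs = 5, matching y values: none (0 points).
  x = 4: rhs = 3, matching y values: none (0 points).
  x = 5: rhs = 8, matching y values: 5, 12 (2 points).
  x = 6: rhs = 9, matching y values: 3, 14 (2 points).
  x = 7: rhs = 12, matching y values: none (0 points).
  x = 8: rhs = 6, matching y values: none (0 points).
  x = 9: rhs = 14, matching y values: none (0 points).
  x = 10: rhs = 8, matching y values: 5, 12 (2 points).
  x = 11: rhs = 11, matching y values: none (0 points).
  x = 12: rhs = 12, matching y values: none (0 points).
  x = 13: rhs = 0, matching y values: 0 (1 points).
  x = 14: rhs = 15, matching y values: 7, 10 (2 points).
  x = 15: rhs = 12, matching y values: none (0 points).
  x = 16: rhs = 14, matching y values: none (0 points).
Total affine count: 11.
Full point count |E(F_17)| = 11 + 1 = 12.
Hasse bound: |12 − (17+1)| = |-6| = 6 ≤ 2√17 ≈ 8.2462 ✓.


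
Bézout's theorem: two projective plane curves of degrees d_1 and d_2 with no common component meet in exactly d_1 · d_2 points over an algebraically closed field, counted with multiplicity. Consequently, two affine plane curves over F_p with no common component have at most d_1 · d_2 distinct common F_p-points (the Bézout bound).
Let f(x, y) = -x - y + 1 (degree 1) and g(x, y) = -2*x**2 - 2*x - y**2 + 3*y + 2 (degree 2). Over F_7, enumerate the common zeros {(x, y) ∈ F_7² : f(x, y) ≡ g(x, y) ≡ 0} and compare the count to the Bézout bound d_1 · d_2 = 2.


Common zeros: {(2, 6), (4, 4)}; count = 2; Bézout bound = 2.

deg(f) = 1, deg(g) = 2, so Bézout bound = 2.
Scan x ∈ F_7. For each x, list the y ∈ F_7 with f(x, y) ≡ 0 and those with g(x, y) ≡ 0 (mod 7); the common zeros in that column are the intersection.
  x = 0: f ≡ 0 at y ∈ {1}; g ≡ 0 at y ∈ ∅; common: ∅.
  x = 1: f ≡ 0 at y ∈ {0}; g ≡ 0 at y ∈ {1, 2}; common: ∅.
  x = 2: f ≡ 0 at y ∈ {6}; g ≡ 0 at y ∈ {4, 6}; common: {6}.
  x = 3: f ≡ 0 at y ∈ {5}; g ≡ 0 at y ∈ ∅; common: ∅.
  x = 4: f ≡ 0 at y ∈ {4}; g ≡ 0 at y ∈ {4, 6}; common: {4}.
  x = 5: f ≡ 0 at y ∈ {3}; g ≡ 0 at y ∈ {1, 2}; common: ∅.
  x = 6: f ≡ 0 at y ∈ {2}; g ≡ 0 at y ∈ ∅; common: ∅.
Collecting: common zeros = {(2, 6), (4, 4)}, so the count is 2.
Comparison with the Bézout bound: 2 ≤ 2 = deg(f)·deg(g), as expected for curves with no common component (the bound is attained).


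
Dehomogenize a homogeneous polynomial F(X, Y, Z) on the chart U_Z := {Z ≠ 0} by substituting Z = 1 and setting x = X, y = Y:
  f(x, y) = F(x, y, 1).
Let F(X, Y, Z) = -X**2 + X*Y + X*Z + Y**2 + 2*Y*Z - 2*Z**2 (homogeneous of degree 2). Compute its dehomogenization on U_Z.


f(x, y) = -x**2 + x*y + x + y**2 + 2*y - 2

On U_Z we set Z = 1. Each monomial c·X^i·Y^j·Z^k in F becomes c·x^i·y^j·1^k = c·x^i·y^j.
Substituting Z = 1: F(X, Y, 1) = -x**2 + x*y + x + y**2 + 2*y - 2.
Note: deg(f) ≤ deg(F) = 2; strict inequality happens when F is divisible by Z (lost terms).


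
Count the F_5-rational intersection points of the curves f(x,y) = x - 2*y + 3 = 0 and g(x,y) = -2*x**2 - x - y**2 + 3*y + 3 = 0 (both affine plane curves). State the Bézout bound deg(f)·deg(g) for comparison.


Common zeros: ∅; count = 0; Bézout bound = 2.

deg(f) = 1, deg(g) = 2, so Bézout bound = 2.
Scan x ∈ F_5. For each x, list the y ∈ F_5 with f(x, y) ≡ 0 and those with g(x, y) ≡ 0 (mod 5); the common zeros in that column are the intersection.
  x = 0: f ≡ 0 at y ∈ {4}; g ≡ 0 at y ∈ {1, 2}; common: ∅.
  x = 1: f ≡ 0 at y ∈ {2}; g ≡ 0 at y ∈ {0, 3}; common: ∅.
  x = 2: f ≡ 0 at y ∈ {0}; g ≡ 0 at y ∈ {1, 2}; common: ∅.
  x = 3: f ≡ 0 at y ∈ {3}; g ≡ 0 at y ∈ ∅; common: ∅.
  x = 4: f ≡ 0 at y ∈ {1}; g ≡ 0 at y ∈ ∅; common: ∅.
Collecting: common zeros = ∅, so the count is 0.
Comparison with the Bézout bound: 0 ≤ 2 = deg(f)·deg(g), as expected for curves with no common component (the affine F_5-count falls short of the bound because intersections may lie at infinity, over extension fields, or carry multiplicity).


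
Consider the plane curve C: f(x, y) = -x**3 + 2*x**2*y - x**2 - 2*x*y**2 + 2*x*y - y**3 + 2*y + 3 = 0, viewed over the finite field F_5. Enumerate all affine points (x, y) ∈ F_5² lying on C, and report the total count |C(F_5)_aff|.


Affine F_5-points: {(2, 1), (2, 2), (2, 3), (4, 3)}; count = 4.

For each of the 25 pairs (x, y) ∈ F_5², evaluate f(x, y) mod 5. Record the zeros.
  x = 0: [0↦3, 1↦4, 2↦4, 3↦2, 4↦2]  zeros at y ∈ ∅
  x = 1: [0↦1, 1↦4, 2↦2, 3↦4, 4↦4]  zeros at y ∈ ∅
  x = 2: [0↦1, 1↦0, 2↦0, 3↦0, 4↦4]  zeros at y ∈ {1, 2, 3}
  x = 3: [0↦2, 1↦1, 2↦2, 3↦4, 4↦1]  zeros at y ∈ ∅
  x = 4: [0↦3, 1↦1, 2↦2, 3↦0, 4↦4]  zeros at y ∈ {3}
Collecting zeros: affine points = {(2, 1), (2, 2), (2, 3), (4, 3)}.
Total count |C(F_5)_aff| = 4.


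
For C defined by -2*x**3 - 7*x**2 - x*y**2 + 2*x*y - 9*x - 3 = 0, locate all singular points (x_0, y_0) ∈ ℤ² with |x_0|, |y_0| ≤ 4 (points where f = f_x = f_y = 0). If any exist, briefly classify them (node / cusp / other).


Singular points: {(-1, 1)}; classification: node.

Compute partial derivatives:
  f_x = -6*x**2 - 14*x - y**2 + 2*y - 9.
  f_y = -2*x*y + 2*x.
Scan x_0 ∈ {−4, ..., 4}. For each x_0, f_y(x_0, y) is a polynomial in y; find its integer roots y ∈ {−4, ..., 4}, then test f_x and f at those candidates.
  x = -4: f_y(-4, y) = 8*y - 8; vanishes at y ∈ {1}. (-4, 1): f_x = -48 ≠ 0.
  x = -3: f_y(-3, y) = 6*y - 6; vanishes at y ∈ {1}. (-3, 1): f_x = -20 ≠ 0.
  x = -2: f_y(-2, y) = 4*y - 4; vanishes at y ∈ {1}. (-2, 1): f_x = -4 ≠ 0.
  x = -1: f_y(-1, y) = 2*y - 2; vanishes at y ∈ {1}. (-1, 1): f_x = 0, f = 0 — SINGULAR.
  x = 0: f_y(0, y) = 0; vanishes at y ∈ {-4, -3, -2, -1, 0, 1, 2, 3, 4}. (0, -4): f_x = -33 ≠ 0; (0, -3): f_x = -24 ≠ 0; (0, -2): f_x = -17 ≠ 0; (0, -1): f_x = -12 ≠ 0; (0, 0): f_x = -9 ≠ 0; (0, 1): f_x = -8 ≠ 0; (0, 2): f_x = -9 ≠ 0; (0, 3): f_x = -12 ≠ 0; (0, 4): f_x = -17 ≠ 0.
  x = 1: f_y(1, y) = 2 - 2*y; vanishes at y ∈ {1}. (1, 1): f_x = -28 ≠ 0.
  x = 2: f_y(2, y) = 4 - 4*y; vanishes at y ∈ {1}. (2, 1): f_x = -60 ≠ 0.
  x = 3: f_y(3, y) = 6 - 6*y; vanishes at y ∈ {1}. (3, 1): f_x = -104 ≠ 0.
  x = 4: f_y(4, y) = 8 - 8*y; vanishes at y ∈ {1}. (4, 1): f_x = -160 ≠ 0.
Only singular point on the grid: (-1, 1).
Classify: substitute x = -1 + u, y = 1 + v and expand: f = -2*u**3 - u**2 - u*v**2 + v**2.
No constant or linear terms (consistent with a singular point). Quadratic part: -u**2 + v**2. Cubic part: -2*u**3 - u*v**2.
The quadratic part v**2 - u**2 = (v − u)(v + u) splits into two distinct linear factors, so there are two distinct tangent lines y − 1 = ±(x − -1) — this is a node (ordinary double point).
Classification: node.


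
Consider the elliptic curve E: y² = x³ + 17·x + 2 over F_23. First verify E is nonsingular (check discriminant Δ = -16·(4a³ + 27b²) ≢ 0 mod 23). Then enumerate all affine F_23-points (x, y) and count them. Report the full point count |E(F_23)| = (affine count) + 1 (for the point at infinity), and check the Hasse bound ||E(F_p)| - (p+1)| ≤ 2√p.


Affine points = {(0, 5), (0, 18), (7, 2), (7, 21), (8, 11), (8, 12), (11, 5), (11, 18), (12, 5), (12, 18), (16, 0), (17, 11), (17, 12), (19, 10), (19, 13), (20, 4), (20, 19), (21, 11), (21, 12)}; affine count = 19; |E(F_23)| = 20.

Discriminant check: Δ ∝ 4a³ + 27b² = 4·17³ + 27·2² = 4·4913 + 27·4 ≡ 3 (mod 23). Nonzero ⇒ E is nonsingular.
For each x ∈ F_23, compute rhs = x³ + 17·x + 2 mod 23, then count y ∈ F_23 with y² ≡ rhs.
  x = 0: rhs = 2, matching y values: 5, 18 (2 points).
  x = 1: rhs = 20, matching y values: none (0 points).
  x = 2: rhs = 21, matching y values: none (0 points).
  x = 3: rhs = 11, matching y values: none (0 points).
  x = 4: rhs = 19, matching y values: none (0 points).
  x = 5: rhs = 5, matching y values: none (0 points).
  x = 6: rhs = 21, matching y values: none (0 points).
  x = 7: rhs = 4, matching y values: 2, 21 (2 points).
  x = 8: rhs = 6, matching y values: 11, 12 (2 points).
  x = 9: rhs = 10, matching y values: none (0 points).
  x = 10: rhs = 22, matching y values: none (0 points).
  x = 11: rhs = 2, matching y values: 5, 18 (2 points).
  x = 12: rhs = 2, matching y values: 5, 18 (2 points).
  x = 13: rhs = 5, matching y values: none (0 points).
  x = 14: rhs = 17, matching y values: none (0 points).
  x = 15: rhs = 21, matching y values: none (0 points).
  x = 16: rhs = 0, matching y values: 0 (1 points).
  x = 17: rhs = 6, matching y values: 11, 12 (2 points).
  x = 18: rhs = 22, matching y values: none (0 points).
  x = 19: rhs = 8, matching y values: 10, 13 (2 points).
  x = 20: rhs = 16, matching y values: 4, 19 (2 points).
  x = 21: rhs = 6, matching y values: 11, 12 (2 points).
  x = 22: rhs = 7, matching y values: none (0 points).
Total affine count: 19.
Full point count |E(F_23)| = 19 + 1 = 20.
Hasse bound: |20 − (23+1)| = |-4| = 4 ≤ 2√23 ≈ 9.5917 ✓.


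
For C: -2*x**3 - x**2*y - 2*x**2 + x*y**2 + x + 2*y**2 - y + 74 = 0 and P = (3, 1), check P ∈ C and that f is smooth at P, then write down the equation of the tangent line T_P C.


Tangent line at P: 210 - 70*x = 0.

Step 1: f(3, 1) = 0, so P lies on C.
Step 2: partial derivatives
  f_x(x, y) = -6*x**2 - 2*x*y - 4*x + y**2 + 1, f_y(x, y) = -x**2 + 2*x*y + 4*y - 1.
  f_x(P) = -70, f_y(P) = 0 (gradient nonzero, so P is smooth).
Step 3: tangent line at P: -70·(x − 3) + 0·(y − 1) = 0.
Expanding: 210 - 70*x = 0.


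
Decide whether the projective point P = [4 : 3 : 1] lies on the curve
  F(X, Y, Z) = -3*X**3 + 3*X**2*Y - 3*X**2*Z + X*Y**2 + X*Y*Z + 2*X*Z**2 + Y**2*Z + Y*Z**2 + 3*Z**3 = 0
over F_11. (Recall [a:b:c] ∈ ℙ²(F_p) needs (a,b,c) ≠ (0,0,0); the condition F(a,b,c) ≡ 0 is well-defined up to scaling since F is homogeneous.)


F(4,3,1) ≡ 8 (mod 11); P is NOT on the curve.

Evaluate F(4, 3, 1) term-by-term (mod 11).
  -3*X**3 ↦ -3·64·1·1 = -192
  3*X**2*Y ↦ 3·16·3·1 = 144
  -3*X**2*Z ↦ -3·16·1·1 = -48
  X*Y**2 ↦ 1·4·9·1 = 36
  X*Y*Z ↦ 1·4·3·1 = 12
  2*X*Z**2 ↦ 2·4·1·1 = 8
  Y**2*Z ↦ 1·1·9·1 = 9
  Y*Z**2 ↦ 1·1·3·1 = 3
  3*Z**3 ↦ 3·1·1·1 = 3
Sum: F(4, 3, 1) = (-192) + (144) + (-48) + (36) + (12) + (8) + (9) + (3) + (3) = -25.
Reducing mod 11: -25 ≡ 8 (mod 11).
Since F(a, b, c) ≡ 8 ≠ 0 (mod 11), P does NOT lie on the curve.


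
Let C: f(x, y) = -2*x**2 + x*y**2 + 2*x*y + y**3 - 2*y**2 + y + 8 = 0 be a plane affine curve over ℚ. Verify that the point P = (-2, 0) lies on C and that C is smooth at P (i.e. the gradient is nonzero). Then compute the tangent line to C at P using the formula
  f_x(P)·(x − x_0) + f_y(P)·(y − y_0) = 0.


Tangent line at P: 8*x - 3*y + 16 = 0.

Step 1: f(-2, 0) = 0, so P lies on C.
Step 2: partial derivatives
  f_x(x, y) = -4*x + y**2 + 2*y, f_y(x, y) = 2*x*y + 2*x + 3*y**2 - 4*y + 1.
  f_x(P) = 8, f_y(P) = -3 (gradient nonzero, so P is smooth).
Step 3: tangent line at P: 8·(x − -2) + -3·(y − 0) = 0.
Expanding: 8*x - 3*y + 16 = 0.


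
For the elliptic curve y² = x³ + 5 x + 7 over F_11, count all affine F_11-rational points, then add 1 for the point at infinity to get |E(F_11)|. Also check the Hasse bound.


Affine points = {(2, 5), (2, 6), (3, 4), (3, 7), (4, 5), (4, 6), (5, 5), (5, 6), (6, 0), (7, 0), (8, 3), (8, 8), (9, 0), (10, 1), (10, 10)}; affine count = 15; |E(F_11)| = 16.

Discriminant check: Δ ∝ 4a³ + 27b² = 4·5³ + 27·7² = 4·125 + 27·49 ≡ 8 (mod 11). Nonzero ⇒ E is nonsingular.
For each x ∈ F_11, compute rhs = x³ + 5·x + 7 mod 11, then count y ∈ F_11 with y² ≡ rhs.
  x = 0: rhs = 7, matching y values: none (0 points).
  x = 1: rhs = 2, matching y values: none (0 points).
  x = 2: rhs = 3, matching y values: 5, 6 (2 points).
  x = 3: rhs = 5, matching y values: 4, 7 (2 points).
  x = 4: rhs = 3, matching y values: 5, 6 (2 points).
  x = 5: rhs = 3, matching y values: 5, 6 (2 points).
  x = 6: rhs = 0, matching y values: 0 (1 points).
  x = 7: rhs = 0, matching y values: 0 (1 points).
  x = 8: rhs = 9, matching y values: 3, 8 (2 points).
  x = 9: rhs = 0, matching y values: 0 (1 points).
  x = 10: rhs = 1, matching y values: 1, 10 (2 points).
Total affine count: 15.
Full point count |E(F_11)| = 15 + 1 = 16.
Hasse bound: |16 − (11+1)| = |4| = 4 ≤ 2√11 ≈ 6.6332 ✓.


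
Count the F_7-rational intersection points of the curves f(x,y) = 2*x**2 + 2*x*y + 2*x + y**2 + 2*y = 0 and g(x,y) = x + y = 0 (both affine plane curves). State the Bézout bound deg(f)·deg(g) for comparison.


Common zeros: {(0, 0)}; count = 1; Bézout bound = 2.

deg(f) = 2, deg(g) = 1, so Bézout bound = 2.
Scan x ∈ F_7. For each x, list the y ∈ F_7 with f(x, y) ≡ 0 and those with g(x, y) ≡ 0 (mod 7); the common zeros in that column are the intersection.
  x = 0: f ≡ 0 at y ∈ {0, 5}; g ≡ 0 at y ∈ {0}; common: {0}.
  x = 1: f ≡ 0 at y ∈ {5}; g ≡ 0 at y ∈ {6}; common: ∅.
  x = 2: f ≡ 0 at y ∈ {2, 6}; g ≡ 0 at y ∈ {5}; common: ∅.
  x = 3: f ≡ 0 at y ∈ ∅; g ≡ 0 at y ∈ {4}; common: ∅.
  x = 4: f ≡ 0 at y ∈ ∅; g ≡ 0 at y ∈ {3}; common: ∅.
  x = 5: f ≡ 0 at y ∈ {3, 6}; g ≡ 0 at y ∈ {2}; common: ∅.
  x = 6: f ≡ 0 at y ∈ {0}; g ≡ 0 at y ∈ {1}; common: ∅.
Collecting: common zeros = {(0, 0)}, so the count is 1.
Comparison with the Bézout bound: 1 ≤ 2 = deg(f)·deg(g), as expected for curves with no common component (the affine F_7-count falls short of the bound because intersections may lie at infinity, over extension fields, or carry multiplicity).


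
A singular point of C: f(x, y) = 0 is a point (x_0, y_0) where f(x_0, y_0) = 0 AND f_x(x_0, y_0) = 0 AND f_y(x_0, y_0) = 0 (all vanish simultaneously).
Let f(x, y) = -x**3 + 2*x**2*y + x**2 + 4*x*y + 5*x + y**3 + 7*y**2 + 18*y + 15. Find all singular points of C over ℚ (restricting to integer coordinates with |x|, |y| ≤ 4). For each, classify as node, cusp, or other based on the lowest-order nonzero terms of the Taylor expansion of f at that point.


Singular points: {(-1, -2)}; classification: cusp.

Compute partial derivatives:
  f_x = -3*x**2 + 4*x*y + 2*x + 4*y + 5.
  f_y = 2*x**2 + 4*x + 3*y**2 + 14*y + 18.
Scan x_0 ∈ {−4, ..., 4}. For each x_0, f_y(x_0, y) is a polynomial in y; find its integer roots y ∈ {−4, ..., 4}, then test f_x and f at those candidates.
  x = -4: f_y(-4, y) = 3*y**2 + 14*y + 34; no integer root y with |y| ≤ 4.
  x = -3: f_y(-3, y) = 3*y**2 + 14*y + 24; no integer root y with |y| ≤ 4.
  x = -2: f_y(-2, y) = 3*y**2 + 14*y + 18; no integer root y with |y| ≤ 4.
  x = -1: f_y(-1, y) = 3*y**2 + 14*y + 16; vanishes at y ∈ {-2}. (-1, -2): f_x = 0, f = 0 — SINGULAR.
  x = 0: f_y(0, y) = 3*y**2 + 14*y + 18; no integer root y with |y| ≤ 4.
  x = 1: f_y(1, y) = 3*y**2 + 14*y + 24; no integer root y with |y| ≤ 4.
  x = 2: f_y(2, y) = 3*y**2 + 14*y + 34; no integer root y with |y| ≤ 4.
  x = 3: f_y(3, y) = 3*y**2 + 14*y + 48; no integer root y with |y| ≤ 4.
  x = 4: f_y(4, y) = 3*y**2 + 14*y + 66; no integer root y with |y| ≤ 4.
Only singular point on the grid: (-1, -2).
Classify: substitute x = -1 + u, y = -2 + v and expand: f = -u**3 + 2*u**2*v + v**3 + v**2.
No constant or linear terms (consistent with a singular point). Quadratic part: v**2. Cubic part: -u**3 + 2*u**2*v + v**3.
The quadratic part v**2 is a perfect square, so there is a single (double) tangent line v = 0, i.e. y = -2. Restricting the cubic part to that line (v = 0) leaves -u**3 ≠ 0, so f is not divisible by v and the branch is v² ≈ u**3 to lowest order — this is a cusp.
Classification: cusp.


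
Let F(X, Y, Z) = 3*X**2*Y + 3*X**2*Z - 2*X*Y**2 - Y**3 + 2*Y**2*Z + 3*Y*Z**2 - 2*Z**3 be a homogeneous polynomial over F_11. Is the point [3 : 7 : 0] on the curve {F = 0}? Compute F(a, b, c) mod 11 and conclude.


F(3,7,0) ≡ 3 (mod 11); P is NOT on the curve.

Evaluate F(3, 7, 0) term-by-term (mod 11).
  3*X**2*Y ↦ 3·9·7·1 = 189
  3*X**2*Z ↦ 3·9·1·0 = 0
  -2*X*Y**2 ↦ -2·3·49·1 = -294
  -Y**3 ↦ -1·1·343·1 = -343
  2*Y**2*Z ↦ 2·1·49·0 = 0
  3*Y*Z**2 ↦ 3·1·7·0 = 0
  -2*Z**3 ↦ -2·1·1·0 = 0
Sum: F(3, 7, 0) = (189) + (0) + (-294) + (-343) + (0) + (0) + (0) = -448.
Reducing mod 11: -448 ≡ 3 (mod 11).
Since F(a, b, c) ≡ 3 ≠ 0 (mod 11), P does NOT lie on the curve.


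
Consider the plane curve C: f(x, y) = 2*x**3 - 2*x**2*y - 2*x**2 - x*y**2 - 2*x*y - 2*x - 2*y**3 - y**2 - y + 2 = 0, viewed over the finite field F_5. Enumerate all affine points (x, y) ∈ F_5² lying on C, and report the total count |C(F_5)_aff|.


Affine F_5-points: {(0, 2), (1, 0), (1, 4), (3, 2), (3, 4), (4, 0)}; count = 6.

For each of the 25 pairs (x, y) ∈ F_5², evaluate f(x, y) mod 5. Record the zeros.
  x = 0: [0↦2, 1↦3, 2↦0, 3↦1, 4↦4]  zeros at y ∈ {2}
  x = 1: [0↦0, 1↦1, 2↦1, 3↦3, 4↦0]  zeros at y ∈ {0, 4}
  x = 2: [0↦1, 1↦3, 2↦2, 3↦1, 4↦3]  zeros at y ∈ ∅
  x = 3: [0↦2, 1↦1, 2↦0, 3↦2, 4↦0]  zeros at y ∈ {2, 4}
  x = 4: [0↦0, 1↦2, 2↦2, 3↦3, 4↦3]  zeros at y ∈ {0}
Collecting zeros: affine points = {(0, 2), (1, 0), (1, 4), (3, 2), (3, 4), (4, 0)}.
Total count |C(F_5)_aff| = 6.


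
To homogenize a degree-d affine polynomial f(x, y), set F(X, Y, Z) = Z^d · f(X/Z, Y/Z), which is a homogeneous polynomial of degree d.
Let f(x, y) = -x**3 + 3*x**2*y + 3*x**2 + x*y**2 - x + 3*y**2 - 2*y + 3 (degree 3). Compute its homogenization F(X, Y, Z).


F(X, Y, Z) = -X**3 + 3*X**2*Y + 3*X**2*Z + X*Y**2 - X*Z**2 + 3*Y**2*Z - 2*Y*Z**2 + 3*Z**3

deg(f) = 3.
Substitute x = X/Z, y = Y/Z into f, then multiply by Z^3.
  monomial -1·x^3·y^0 ↦ -1·X^3·Y^0·Z^0.
  monomial 3·x^2·y^1 ↦ 3·X^2·Y^1·Z^0.
  monomial 3·x^2·y^0 ↦ 3·X^2·Y^0·Z^1.
  monomial 1·x^1·y^2 ↦ 1·X^1·Y^2·Z^0.
  monomial -1·x^1·y^0 ↦ -1·X^1·Y^0·Z^2.
  monomial 3·x^0·y^2 ↦ 3·X^0·Y^2·Z^1.
  monomial -2·x^0·y^1 ↦ -2·X^0·Y^1·Z^2.
  monomial 3·x^0·y^0 ↦ 3·X^0·Y^0·Z^3.
Collecting: F(X, Y, Z) = -X**3 + 3*X**2*Y + 3*X**2*Z + X*Y**2 - X*Z**2 + 3*Y**2*Z - 2*Y*Z**2 + 3*Z**3.


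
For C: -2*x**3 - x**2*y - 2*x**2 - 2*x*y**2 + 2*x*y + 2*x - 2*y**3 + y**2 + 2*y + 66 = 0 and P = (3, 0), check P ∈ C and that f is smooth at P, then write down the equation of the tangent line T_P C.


Tangent line at P: -64*x - y + 192 = 0.

Step 1: f(3, 0) = 0, so P lies on C.
Step 2: partial derivatives
  f_x(x, y) = -6*x**2 - 2*x*y - 4*x - 2*y**2 + 2*y + 2, f_y(x, y) = -x**2 - 4*x*y + 2*x - 6*y**2 + 2*y + 2.
  f_x(P) = -64, f_y(P) = -1 (gradient nonzero, so P is smooth).
Step 3: tangent line at P: -64·(x − 3) + -1·(y − 0) = 0.
Expanding: -64*x - y + 192 = 0.


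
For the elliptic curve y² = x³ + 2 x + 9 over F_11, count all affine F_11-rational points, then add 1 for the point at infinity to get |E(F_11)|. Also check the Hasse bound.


Affine points = {(0, 3), (0, 8), (1, 1), (1, 10), (3, 3), (3, 8), (4, 2), (4, 9), (5, 1), (5, 10), (7, 5), (7, 6), (8, 3), (8, 8)}; affine count = 14; |E(F_11)| = 15.

Discriminant check: Δ ∝ 4a³ + 27b² = 4·2³ + 27·9² = 4·8 + 27·81 ≡ 8 (mod 11). Nonzero ⇒ E is nonsingular.
For each x ∈ F_11, compute rhs = x³ + 2·x + 9 mod 11, then count y ∈ F_11 with y² ≡ rhs.
  x = 0: rhs = 9, matching y values: 3, 8 (2 points).
  x = 1: rhs = 1, matching y values: 1, 10 (2 points).
  x = 2: rhs = 10, matching y values: none (0 points).
  x = 3: rhs = 9, matching y values: 3, 8 (2 points).
  x = 4: rhs = 4, matching y values: 2, 9 (2 points).
  x = 5: rhs = 1, matching y values: 1, 10 (2 points).
  x = 6: rhs = 6, matching y values: none (0 points).
  x = 7: rhs = 3, matching y values: 5, 6 (2 points).
  x = 8: rhs = 9, matching y values: 3, 8 (2 points).
  x = 9: rhs = 8, matching y values: none (0 points).
  x = 10: rhs = 6, matching y values: none (0 points).
Total affine count: 14.
Full point count |E(F_11)| = 14 + 1 = 15.
Hasse bound: |15 − (11+1)| = |3| = 3 ≤ 2√11 ≈ 6.6332 ✓.


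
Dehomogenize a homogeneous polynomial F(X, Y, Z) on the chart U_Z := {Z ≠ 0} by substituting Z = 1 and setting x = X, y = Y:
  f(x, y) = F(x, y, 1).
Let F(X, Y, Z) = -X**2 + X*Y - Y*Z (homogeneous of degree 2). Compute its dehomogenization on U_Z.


f(x, y) = -x**2 + x*y - y

On U_Z we set Z = 1. Each monomial c·X^i·Y^j·Z^k in F becomes c·x^i·y^j·1^k = c·x^i·y^j.
Substituting Z = 1: F(X, Y, 1) = -x**2 + x*y - y.
Note: deg(f) ≤ deg(F) = 2; strict inequality happens when F is divisible by Z (lost terms).


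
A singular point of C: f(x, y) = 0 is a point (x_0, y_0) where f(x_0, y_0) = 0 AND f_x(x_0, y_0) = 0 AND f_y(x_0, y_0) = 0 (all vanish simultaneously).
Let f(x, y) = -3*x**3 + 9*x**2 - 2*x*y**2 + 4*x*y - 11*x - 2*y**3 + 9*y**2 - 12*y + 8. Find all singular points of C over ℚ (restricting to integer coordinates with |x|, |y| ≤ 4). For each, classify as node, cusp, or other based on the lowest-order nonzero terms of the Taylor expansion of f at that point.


Singular points: {(1, 1)}; classification: cusp.

Compute partial derivatives:
  f_x = -9*x**2 + 18*x - 2*y**2 + 4*y - 11.
  f_y = -4*x*y + 4*x - 6*y**2 + 18*y - 12.
Scan x_0 ∈ {−4, ..., 4}. For each x_0, f_y(x_0, y) is a polynomial in y; find its integer roots y ∈ {−4, ..., 4}, then test f_x and f at those candidates.
  x = -4: f_y(-4, y) = -6*y**2 + 34*y - 28; vanishes at y ∈ {1}. (-4, 1): f_x = -225 ≠ 0.
  x = -3: f_y(-3, y) = -6*y**2 + 30*y - 24; vanishes at y ∈ {1, 4}. (-3, 1): f_x = -144 ≠ 0; (-3, 4): f_x = -162 ≠ 0.
  x = -2: f_y(-2, y) = -6*y**2 + 26*y - 20; vanishes at y ∈ {1}. (-2, 1): f_x = -81 ≠ 0.
  x = -1: f_y(-1, y) = -6*y**2 + 22*y - 16; vanishes at y ∈ {1}. (-1, 1): f_x = -36 ≠ 0.
  x = 0: f_y(0, y) = -6*y**2 + 18*y - 12; vanishes at y ∈ {1, 2}. (0, 1): f_x = -9 ≠ 0; (0, 2): f_x = -11 ≠ 0.
  x = 1: f_y(1, y) = -6*y**2 + 14*y - 8; vanishes at y ∈ {1}. (1, 1): f_x = 0, f = 0 — SINGULAR.
  x = 2: f_y(2, y) = -6*y**2 + 10*y - 4; vanishes at y ∈ {1}. (2, 1): f_x = -9 ≠ 0.
  x = 3: f_y(3, y) = -6*y**2 + 6*y; vanishes at y ∈ {0, 1}. (3, 0): f_x = -38 ≠ 0; (3, 1): f_x = -36 ≠ 0.
  x = 4: f_y(4, y) = -6*y**2 + 2*y + 4; vanishes at y ∈ {1}. (4, 1): f_x = -81 ≠ 0.
Only singular point on the grid: (1, 1).
Classify: substitute x = 1 + u, y = 1 + v and expand: f = -3*u**3 - 2*u*v**2 - 2*v**3 + v**2.
No constant or linear terms (consistent with a singular point). Quadratic part: v**2. Cubic part: -3*u**3 - 2*u*v**2 - 2*v**3.
The quadratic part v**2 is a perfect square, so there is a single (double) tangent line v = 0, i.e. y = 1. Restricting the cubic part to that line (v = 0) leaves -3*u**3 ≠ 0, so f is not divisible by v and the branch is v² ≈ 3*u**3 to lowest order — this is a cusp.
Classification: cusp.


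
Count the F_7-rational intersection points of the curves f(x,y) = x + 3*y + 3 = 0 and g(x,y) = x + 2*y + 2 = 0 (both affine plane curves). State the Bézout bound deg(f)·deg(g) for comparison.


Common zeros: {(0, 6)}; count = 1; Bézout bound = 1.

deg(f) = 1, deg(g) = 1, so Bézout bound = 1.
Scan x ∈ F_7. For each x, list the y ∈ F_7 with f(x, y) ≡ 0 and those with g(x, y) ≡ 0 (mod 7); the common zeros in that column are the intersection.
  x = 0: f ≡ 0 at y ∈ {6}; g ≡ 0 at y ∈ {6}; common: {6}.
  x = 1: f ≡ 0 at y ∈ {1}; g ≡ 0 at y ∈ {2}; common: ∅.
  x = 2: f ≡ 0 at y ∈ {3}; g ≡ 0 at y ∈ {5}; common: ∅.
  x = 3: f ≡ 0 at y ∈ {5}; g ≡ 0 at y ∈ {1}; common: ∅.
  x = 4: f ≡ 0 at y ∈ {0}; g ≡ 0 at y ∈ {4}; common: ∅.
  x = 5: f ≡ 0 at y ∈ {2}; g ≡ 0 at y ∈ {0}; common: ∅.
  x = 6: f ≡ 0 at y ∈ {4}; g ≡ 0 at y ∈ {3}; common: ∅.
Collecting: common zeros = {(0, 6)}, so the count is 1.
Comparison with the Bézout bound: 1 ≤ 1 = deg(f)·deg(g), as expected for curves with no common component (the bound is attained).


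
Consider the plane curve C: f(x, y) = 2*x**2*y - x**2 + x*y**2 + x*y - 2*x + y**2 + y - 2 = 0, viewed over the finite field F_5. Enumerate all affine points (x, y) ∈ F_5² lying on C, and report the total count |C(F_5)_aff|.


Affine F_5-points: {(0, 1), (0, 3), (1, 0), (1, 3), (2, 0), (2, 3), (3, 3), (3, 4), (4, 3)}; count = 9.

For each of the 25 pairs (x, y) ∈ F_5², evaluate f(x, y) mod 5. Record the zeros.
  x = 0: [0↦3, 1↦0, 2↦4, 3↦0, 4↦3]  zeros at y ∈ {1, 3}
  x = 1: [0↦0, 1↦1, 2↦1, 3↦0, 4↦3]  zeros at y ∈ {0, 3}
  x = 2: [0↦0, 1↦4, 2↦4, 3↦0, 4↦2]  zeros at y ∈ {0, 3}
  x = 3: [0↦3, 1↦4, 2↦3, 3↦0, 4↦0]  zeros at y ∈ {3, 4}
  x = 4: [0↦4, 1↦1, 2↦3, 3↦0, 4↦2]  zeros at y ∈ {3}
Collecting zeros: affine points = {(0, 1), (0, 3), (1, 0), (1, 3), (2, 0), (2, 3), (3, 3), (3, 4), (4, 3)}.
Total count |C(F_5)_aff| = 9.


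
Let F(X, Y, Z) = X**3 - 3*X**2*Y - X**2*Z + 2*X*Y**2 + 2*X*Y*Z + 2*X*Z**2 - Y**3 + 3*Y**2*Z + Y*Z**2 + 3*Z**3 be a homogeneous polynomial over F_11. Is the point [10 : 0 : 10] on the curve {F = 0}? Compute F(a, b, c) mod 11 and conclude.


F(10,0,10) ≡ 6 (mod 11); P is NOT on the curve.

Evaluate F(10, 0, 10) term-by-term (mod 11).
  X**3 ↦ 1·1000·1·1 = 1000
  -3*X**2*Y ↦ -3·100·0·1 = 0
  -X**2*Z ↦ -1·100·1·10 = -1000
  2*X*Y**2 ↦ 2·10·0·1 = 0
  2*X*Y*Z ↦ 2·10·0·10 = 0
  2*X*Z**2 ↦ 2·10·1·100 = 2000
  -Y**3 ↦ -1·1·0·1 = 0
  3*Y**2*Z ↦ 3·1·0·10 = 0
  Y*Z**2 ↦ 1·1·0·100 = 0
  3*Z**3 ↦ 3·1·1·1000 = 3000
Sum: F(10, 0, 10) = (1000) + (0) + (-1000) + (0) + (0) + (2000) + (0) + (0) + (0) + (3000) = 5000.
Reducing mod 11: 5000 ≡ 6 (mod 11).
Since F(a, b, c) ≡ 6 ≠ 0 (mod 11), P does NOT lie on the curve.


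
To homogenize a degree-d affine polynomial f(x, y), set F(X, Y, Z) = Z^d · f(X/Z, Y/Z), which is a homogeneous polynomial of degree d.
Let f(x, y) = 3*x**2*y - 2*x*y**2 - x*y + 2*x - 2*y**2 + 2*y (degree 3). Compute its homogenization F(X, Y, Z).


F(X, Y, Z) = 3*X**2*Y - 2*X*Y**2 - X*Y*Z + 2*X*Z**2 - 2*Y**2*Z + 2*Y*Z**2

deg(f) = 3.
Substitute x = X/Z, y = Y/Z into f, then multiply by Z^3.
  monomial 3·x^2·y^1 ↦ 3·X^2·Y^1·Z^0.
  monomial -2·x^1·y^2 ↦ -2·X^1·Y^2·Z^0.
  monomial -1·x^1·y^1 ↦ -1·X^1·Y^1·Z^1.
  monomial 2·x^1·y^0 ↦ 2·X^1·Y^0·Z^2.
  monomial -2·x^0·y^2 ↦ -2·X^0·Y^2·Z^1.
  monomial 2·x^0·y^1 ↦ 2·X^0·Y^1·Z^2.
Collecting: F(X, Y, Z) = 3*X**2*Y - 2*X*Y**2 - X*Y*Z + 2*X*Z**2 - 2*Y**2*Z + 2*Y*Z**2.


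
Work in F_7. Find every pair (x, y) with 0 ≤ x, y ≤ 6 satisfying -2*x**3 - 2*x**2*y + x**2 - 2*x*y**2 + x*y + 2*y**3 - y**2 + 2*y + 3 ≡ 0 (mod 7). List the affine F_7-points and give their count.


Affine F_7-points: {(0, 5), (1, 5), (2, 2), (3, 0), (5, 2), (5, 5)}; count = 6.

For each of the 49 pairs (x, y) ∈ F_7², evaluate f(x, y) mod 7. Record the zeros.
  x = 0: [0↦3, 1↦6, 2↦5, 3↦5, 4↦4, 5↦0, 6↦5]  zeros at y ∈ {5}
  x = 1: [0↦2, 1↦2, 2↦1, 3↦4, 4↦2, 5↦0, 6↦3]  zeros at y ∈ {5}
  x = 2: [0↦5, 1↦5, 2↦0, 3↦2, 4↦2, 5↦5, 6↦2]  zeros at y ∈ {2}
  x = 3: [0↦0, 1↦3, 2↦4, 3↦1, 4↦6, 5↦3, 6↦4]  zeros at y ∈ {0}
  x = 4: [0↦3, 1↦5, 2↦1, 3↦3, 4↦2, 5↦3, 6↦4]  zeros at y ∈ ∅
  x = 5: [0↦2, 1↦6, 2↦0, 3↦3, 4↦6, 5↦0, 6↦4]  zeros at y ∈ {2, 5}
  x = 6: [0↦6, 1↦1, 2↦3, 3↦3, 4↦6, 5↦3, 6↦6]  zeros at y ∈ ∅
Collecting zeros: affine points = {(0, 5), (1, 5), (2, 2), (3, 0), (5, 2), (5, 5)}.
Total count |C(F_7)_aff| = 6.


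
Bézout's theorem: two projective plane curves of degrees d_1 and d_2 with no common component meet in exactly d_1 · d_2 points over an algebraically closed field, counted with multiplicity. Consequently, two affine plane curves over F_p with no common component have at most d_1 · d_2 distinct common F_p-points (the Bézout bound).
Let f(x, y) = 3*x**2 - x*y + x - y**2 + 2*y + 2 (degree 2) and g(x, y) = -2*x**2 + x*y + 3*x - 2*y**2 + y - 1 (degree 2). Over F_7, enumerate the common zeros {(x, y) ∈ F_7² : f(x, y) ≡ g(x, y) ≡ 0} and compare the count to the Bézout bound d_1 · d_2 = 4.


Common zeros: {(5, 5)}; count = 1; Bézout bound = 4.

deg(f) = 2, deg(g) = 2, so Bézout bound = 4.
Scan x ∈ F_7. For each x, list the y ∈ F_7 with f(x, y) ≡ 0 and those with g(x, y) ≡ 0 (mod 7); the common zeros in that column are the intersection.
  x = 0: f ≡ 0 at y ∈ ∅; g ≡ 0 at y ∈ {2}; common: ∅.
  x = 1: f ≡ 0 at y ∈ {3, 5}; g ≡ 0 at y ∈ {0, 1}; common: ∅.
  x = 2: f ≡ 0 at y ∈ {3, 4}; g ≡ 0 at y ∈ ∅; common: ∅.
  x = 3: f ≡ 0 at y ∈ ∅; g ≡ 0 at y ∈ ∅; common: ∅.
  x = 4: f ≡ 0 at y ∈ ∅; g ≡ 0 at y ∈ {0, 6}; common: ∅.
  x = 5: f ≡ 0 at y ∈ {5, 6}; g ≡ 0 at y ∈ {5}; common: {5}.
  x = 6: f ≡ 0 at y ∈ {4, 6}; g ≡ 0 at y ∈ {2, 5}; common: ∅.
Collecting: common zeros = {(5, 5)}, so the count is 1.
Comparison with the Bézout bound: 1 ≤ 4 = deg(f)·deg(g), as expected for curves with no common component (the affine F_7-count falls short of the bound because intersections may lie at infinity, over extension fields, or carry multiplicity).


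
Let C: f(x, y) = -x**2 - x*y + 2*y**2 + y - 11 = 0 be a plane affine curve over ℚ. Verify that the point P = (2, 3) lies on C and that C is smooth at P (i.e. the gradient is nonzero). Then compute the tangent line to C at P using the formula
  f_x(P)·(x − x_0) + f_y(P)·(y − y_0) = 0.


Tangent line at P: -7*x + 11*y - 19 = 0.

Step 1: f(2, 3) = 0, so P lies on C.
Step 2: partial derivatives
  f_x(x, y) = -2*x - y, f_y(x, y) = -x + 4*y + 1.
  f_x(P) = -7, f_y(P) = 11 (gradient nonzero, so P is smooth).
Step 3: tangent line at P: -7·(x − 2) + 11·(y − 3) = 0.
Expanding: -7*x + 11*y - 19 = 0.


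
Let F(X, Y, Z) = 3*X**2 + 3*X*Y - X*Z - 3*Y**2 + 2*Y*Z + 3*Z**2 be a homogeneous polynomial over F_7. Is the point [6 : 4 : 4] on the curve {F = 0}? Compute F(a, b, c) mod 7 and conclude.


F(6,4,4) ≡ 6 (mod 7); P is NOT on the curve.

Evaluate F(6, 4, 4) term-by-term (mod 7).
  3*X**2 ↦ 3·36·1·1 = 108
  3*X*Y ↦ 3·6·4·1 = 72
  -X*Z ↦ -1·6·1·4 = -24
  -3*Y**2 ↦ -3·1·16·1 = -48
  2*Y*Z ↦ 2·1·4·4 = 32
  3*Z**2 ↦ 3·1·1·16 = 48
Sum: F(6, 4, 4) = (108) + (72) + (-24) + (-48) + (32) + (48) = 188.
Reducing mod 7: 188 ≡ 6 (mod 7).
Since F(a, b, c) ≡ 6 ≠ 0 (mod 7), P does NOT lie on the curve.


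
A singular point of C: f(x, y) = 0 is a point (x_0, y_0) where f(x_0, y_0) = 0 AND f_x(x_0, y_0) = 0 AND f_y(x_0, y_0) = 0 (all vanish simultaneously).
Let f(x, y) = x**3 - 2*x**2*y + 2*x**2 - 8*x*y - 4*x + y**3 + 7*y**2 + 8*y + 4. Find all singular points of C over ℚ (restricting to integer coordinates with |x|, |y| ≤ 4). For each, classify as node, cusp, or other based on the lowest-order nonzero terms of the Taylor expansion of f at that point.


Singular points: {(-2, -2)}; classification: cusp.

Compute partial derivatives:
  f_x = 3*x**2 - 4*x*y + 4*x - 8*y - 4.
  f_y = -2*x**2 - 8*x + 3*y**2 + 14*y + 8.
Scan x_0 ∈ {−4, ..., 4}. For each x_0, f_y(x_0, y) is a polynomial in y; find its integer roots y ∈ {−4, ..., 4}, then test f_x and f at those candidates.
  x = -4: f_y(-4, y) = 3*y**2 + 14*y + 8; vanishes at y ∈ {-4}. (-4, -4): f_x = -4 ≠ 0.
  x = -3: f_y(-3, y) = 3*y**2 + 14*y + 14; no integer root y with |y| ≤ 4.
  x = -2: f_y(-2, y) = 3*y**2 + 14*y + 16; vanishes at y ∈ {-2}. (-2, -2): f_x = 0, f = 0 — SINGULAR.
  x = -1: f_y(-1, y) = 3*y**2 + 14*y + 14; no integer root y with |y| ≤ 4.
  x = 0: f_y(0, y) = 3*y**2 + 14*y + 8; vanishes at y ∈ {-4}. (0, -4): f_x = 28 ≠ 0.
  x = 1: f_y(1, y) = 3*y**2 + 14*y - 2; no integer root y with |y| ≤ 4.
  x = 2: f_y(2, y) = 3*y**2 + 14*y - 16; no integer root y with |y| ≤ 4.
  x = 3: f_y(3, y) = 3*y**2 + 14*y - 34; no integer root y with |y| ≤ 4.
  x = 4: f_y(4, y) = 3*y**2 + 14*y - 56; no integer root y with |y| ≤ 4.
Only singular point on the grid: (-2, -2).
Classify: substitute x = -2 + u, y = -2 + v and expand: f = u**3 - 2*u**2*v + v**3 + v**2.
No constant or linear terms (consistent with a singular point). Quadratic part: v**2. Cubic part: u**3 - 2*u**2*v + v**3.
The quadratic part v**2 is a perfect square, so there is a single (double) tangent line v = 0, i.e. y = -2. Restricting the cubic part to that line (v = 0) leaves u**3 ≠ 0, so f is not divisible by v and the branch is v² ≈ -u**3 to lowest order — this is a cusp.
Classification: cusp.


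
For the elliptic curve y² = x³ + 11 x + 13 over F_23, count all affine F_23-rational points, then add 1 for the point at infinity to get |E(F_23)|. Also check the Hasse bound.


Affine points = {(0, 6), (0, 17), (1, 5), (1, 18), (3, 2), (3, 21), (4, 11), (4, 12), (5, 3), (5, 20), (9, 6), (9, 17), (11, 4), (11, 19), (14, 6), (14, 17), (21, 11), (21, 12), (22, 1), (22, 22)}; affine count = 20; |E(F_23)| = 21.

Discriminant check: Δ ∝ 4a³ + 27b² = 4·11³ + 27·13² = 4·1331 + 27·169 ≡ 20 (mod 23). Nonzero ⇒ E is nonsingular.
For each x ∈ F_23, compute rhs = x³ + 11·x + 13 mod 23, then count y ∈ F_23 with y² ≡ rhs.
  x = 0: rhs = 13, matching y values: 6, 17 (2 points).
  x = 1: rhs = 2, matching y values: 5, 18 (2 points).
  x = 2: rhs = 20, matching y values: none (0 points).
  x = 3: rhs = 4, matching y values: 2, 21 (2 points).
  x = 4: rhs = 6, matching y values: 11, 12 (2 points).
  x = 5: rhs = 9, matching y values: 3, 20 (2 points).
  x = 6: rhs = 19, matching y values: none (0 points).
  x = 7: rhs = 19, matching y values: none (0 points).
  x = 8: rhs = 15, matching y values: none (0 points).
  x = 9: rhs = 13, matching y values: 6, 17 (2 points).
  x = 10: rhs = 19, matching y values: none (0 points).
  x = 11: rhs = 16, matching y values: 4, 19 (2 points).
  x = 12: rhs = 10, matching y values: none (0 points).
  x = 13: rhs = 7, matching y values: none (0 points).
  x = 14: rhs = 13, matching y values: 6, 17 (2 points).
  x = 15: rhs = 11, matching y values: none (0 points).
  x = 16: rhs = 7, matching y values: none (0 points).
  x = 17: rhs = 7, matching y values: none (0 points).
  x = 18: rhs = 17, matching y values: none (0 points).
  x = 19: rhs = 20, matching y values: none (0 points).
  x = 20: rhs = 22, matching y values: none (0 points).
  x = 21: rhs = 6, matching y values: 11, 12 (2 points).
  x = 22: rhs = 1, matching y values: 1, 22 (2 points).
Total affine count: 20.
Full point count |E(F_23)| = 20 + 1 = 21.
Hasse bound: |21 − (23+1)| = |-3| = 3 ≤ 2√23 ≈ 9.5917 ✓.


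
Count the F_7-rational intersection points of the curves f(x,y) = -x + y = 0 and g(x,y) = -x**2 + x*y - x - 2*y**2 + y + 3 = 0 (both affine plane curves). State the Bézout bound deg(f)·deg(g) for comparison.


Common zeros: ∅; count = 0; Bézout bound = 2.

deg(f) = 1, deg(g) = 2, so Bézout bound = 2.
Scan x ∈ F_7. For each x, list the y ∈ F_7 with f(x, y) ≡ 0 and those with g(x, y) ≡ 0 (mod 7); the common zeros in that column are the intersection.
  x = 0: f ≡ 0 at y ∈ {0}; g ≡ 0 at y ∈ {5, 6}; common: ∅.
  x = 1: f ≡ 0 at y ∈ {1}; g ≡ 0 at y ∈ ∅; common: ∅.
  x = 2: f ≡ 0 at y ∈ {2}; g ≡ 0 at y ∈ ∅; common: ∅.
  x = 3: f ≡ 0 at y ∈ {3}; g ≡ 0 at y ∈ {1}; common: ∅.
  x = 4: f ≡ 0 at y ∈ {4}; g ≡ 0 at y ∈ {1, 5}; common: ∅.
  x = 5: f ≡ 0 at y ∈ {5}; g ≡ 0 at y ∈ {4, 6}; common: ∅.
  x = 6: f ≡ 0 at y ∈ {6}; g ≡ 0 at y ∈ ∅; common: ∅.
Collecting: common zeros = ∅, so the count is 0.
Comparison with the Bézout bound: 0 ≤ 2 = deg(f)·deg(g), as expected for curves with no common component (the affine F_7-count falls short of the bound because intersections may lie at infinity, over extension fields, or carry multiplicity).


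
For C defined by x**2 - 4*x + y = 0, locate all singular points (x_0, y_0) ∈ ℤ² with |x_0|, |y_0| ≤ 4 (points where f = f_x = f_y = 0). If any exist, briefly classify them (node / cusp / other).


No singular points in the scanned grid; C is smooth there.

Compute partial derivatives:
  f_x = 2*x - 4.
  f_y = 1.
f_y = 1 is a nonzero constant, so f_y never vanishes: no point (x, y) can satisfy f = f_x = f_y = 0. In particular no (x, y) ∈ {−4, ..., 4}² is singular; the curve is smooth.


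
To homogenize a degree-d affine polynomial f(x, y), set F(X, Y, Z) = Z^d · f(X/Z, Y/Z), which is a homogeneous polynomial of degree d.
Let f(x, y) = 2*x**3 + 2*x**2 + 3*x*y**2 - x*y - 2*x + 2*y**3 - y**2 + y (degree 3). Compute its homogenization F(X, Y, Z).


F(X, Y, Z) = 2*X**3 + 2*X**2*Z + 3*X*Y**2 - X*Y*Z - 2*X*Z**2 + 2*Y**3 - Y**2*Z + Y*Z**2

deg(f) = 3.
Substitute x = X/Z, y = Y/Z into f, then multiply by Z^3.
  monomial 2·x^3·y^0 ↦ 2·X^3·Y^0·Z^0.
  monomial 2·x^2·y^0 ↦ 2·X^2·Y^0·Z^1.
  monomial 3·x^1·y^2 ↦ 3·X^1·Y^2·Z^0.
  monomial -1·x^1·y^1 ↦ -1·X^1·Y^1·Z^1.
  monomial -2·x^1·y^0 ↦ -2·X^1·Y^0·Z^2.
  monomial 2·x^0·y^3 ↦ 2·X^0·Y^3·Z^0.
  monomial -1·x^0·y^2 ↦ -1·X^0·Y^2·Z^1.
  monomial 1·x^0·y^1 ↦ 1·X^0·Y^1·Z^2.
Collecting: F(X, Y, Z) = 2*X**3 + 2*X**2*Z + 3*X*Y**2 - X*Y*Z - 2*X*Z**2 + 2*Y**3 - Y**2*Z + Y*Z**2.


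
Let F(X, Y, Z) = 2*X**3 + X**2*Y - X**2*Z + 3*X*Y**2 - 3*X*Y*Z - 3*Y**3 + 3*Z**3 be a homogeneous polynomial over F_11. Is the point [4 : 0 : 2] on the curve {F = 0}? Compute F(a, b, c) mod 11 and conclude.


F(4,0,2) ≡ 10 (mod 11); P is NOT on the curve.

Evaluate F(4, 0, 2) term-by-term (mod 11).
  2*X**3 ↦ 2·64·1·1 = 128
  X**2*Y ↦ 1·16·0·1 = 0
  -X**2*Z ↦ -1·16·1·2 = -32
  3*X*Y**2 ↦ 3·4·0·1 = 0
  -3*X*Y*Z ↦ -3·4·0·2 = 0
  -3*Y**3 ↦ -3·1·0·1 = 0
  3*Z**3 ↦ 3·1·1·8 = 24
Sum: F(4, 0, 2) = (128) + (0) + (-32) + (0) + (0) + (0) + (24) = 120.
Reducing mod 11: 120 ≡ 10 (mod 11).
Since F(a, b, c) ≡ 10 ≠ 0 (mod 11), P does NOT lie on the curve.


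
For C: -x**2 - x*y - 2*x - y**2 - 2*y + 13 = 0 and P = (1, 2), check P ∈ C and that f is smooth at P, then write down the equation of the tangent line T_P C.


Tangent line at P: -6*x - 7*y + 20 = 0.

Step 1: f(1, 2) = 0, so P lies on C.
Step 2: partial derivatives
  f_x(x, y) = -2*x - y - 2, f_y(x, y) = -x - 2*y - 2.
  f_x(P) = -6, f_y(P) = -7 (gradient nonzero, so P is smooth).
Step 3: tangent line at P: -6·(x − 1) + -7·(y − 2) = 0.
Expanding: -6*x - 7*y + 20 = 0.


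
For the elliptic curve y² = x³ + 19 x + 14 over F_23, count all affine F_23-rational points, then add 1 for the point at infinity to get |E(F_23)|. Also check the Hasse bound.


Affine points = {(3, 11), (3, 12), (4, 4), (4, 19), (5, 2), (5, 21), (10, 10), (10, 13), (11, 6), (11, 17), (17, 11), (17, 12), (18, 1), (18, 22), (19, 9), (19, 14)}; affine count = 16; |E(F_23)| = 17.

Discriminant check: Δ ∝ 4a³ + 27b² = 4·19³ + 27·14² = 4·6859 + 27·196 ≡ 22 (mod 23). Nonzero ⇒ E is nonsingular.
For each x ∈ F_23, compute rhs = x³ + 19·x + 14 mod 23, then count y ∈ F_23 with y² ≡ rhs.
  x = 0: rhs = 14, matching y values: none (0 points).
  x = 1: rhs = 11, matching y values: none (0 points).
  x = 2: rhs = 14, matching y values: none (0 points).
  x = 3: rhs = 6, matching y values: 11, 12 (2 points).
  x = 4: rhs = 16, matching y values: 4, 19 (2 points).
  x = 5: rhs = 4, matching y values: 2, 21 (2 points).
  x = 6: rhs = 22, matching y values: none (0 points).
  x = 7: rhs = 7, matching y values: none (0 points).
  x = 8: rhs = 11, matching y values: none (0 points).
  x = 9: rhs = 17, matching y values: none (0 points).
  x = 10: rhs = 8, matching y values: 10, 13 (2 points).
  x = 11: rhs = 13, matching y values: 6, 17 (2 points).
  x = 12: rhs = 15, matching y values: none (0 points).
  x = 13: rhs = 20, matching y values: none (0 points).
  x = 14: rhs = 11, matching y values: none (0 points).
  x = 15: rhs = 17, matching y values: none (0 points).
  x = 16: rhs = 21, matching y values: none (0 points).
  x = 17: rhs = 6, matching y values: 11, 12 (2 points).
  x = 18: rhs = 1, matching y values: 1, 22 (2 points).
  x = 19: rhs = 12, matching y values: 9, 14 (2 points).
  x = 20: rhs = 22, matching y values: none (0 points).
  x = 21: rhs = 14, matching y values: none (0 points).
  x = 22: rhs = 17, matching y values: none (0 points).
Total affine count: 16.
Full point count |E(F_23)| = 16 + 1 = 17.
Hasse bound: |17 − (23+1)| = |-7| = 7 ≤ 2√23 ≈ 9.5917 ✓.
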